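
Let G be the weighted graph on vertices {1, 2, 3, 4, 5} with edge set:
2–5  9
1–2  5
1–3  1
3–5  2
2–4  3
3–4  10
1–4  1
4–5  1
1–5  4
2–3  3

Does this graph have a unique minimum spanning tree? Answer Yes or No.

No

Sort edges by weight, then run Kruskal:
1–3 (1): add. Components now {1,3} {2} {4} {5}
1–4 (1): add. Components now {1,3,4} {2} {5}
4–5 (1): add. Components now {1,3,4,5} {2}
3–5 (2): skip — 3 and 5 already connected.
2–3 (3): add. Components now {1,2,3,4,5}
Non-tree edge 2–4 has weight 3, equal to the heaviest edge on its tree cycle — swapping gives another MST of the same weight. Not unique.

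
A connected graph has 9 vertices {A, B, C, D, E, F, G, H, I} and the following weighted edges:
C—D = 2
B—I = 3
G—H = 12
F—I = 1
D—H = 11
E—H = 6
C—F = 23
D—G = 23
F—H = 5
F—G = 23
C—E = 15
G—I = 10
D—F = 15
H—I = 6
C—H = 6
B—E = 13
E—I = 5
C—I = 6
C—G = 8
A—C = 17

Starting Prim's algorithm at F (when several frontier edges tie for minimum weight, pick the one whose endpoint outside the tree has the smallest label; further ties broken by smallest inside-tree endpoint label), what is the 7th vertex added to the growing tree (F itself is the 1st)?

D

Prim, starting at F.
Step 1: cheapest edge leaving the tree is F—I (1); add I.
Step 2: cheapest edge leaving the tree is B—I (3); add B.
Step 3: cheapest edge leaving the tree is E—I (5); add E.
Step 4: cheapest edge leaving the tree is F—H (5); add H.
Step 5: cheapest edge leaving the tree is C—H (6); add C.
Step 6: cheapest edge leaving the tree is C—D (2); add D.
Step 7: cheapest edge leaving the tree is C—G (8); add G.
Step 8: cheapest edge leaving the tree is A—C (17); add A.
Vertex order: F, I, B, E, H, C, D, G, A. The 7th vertex is D.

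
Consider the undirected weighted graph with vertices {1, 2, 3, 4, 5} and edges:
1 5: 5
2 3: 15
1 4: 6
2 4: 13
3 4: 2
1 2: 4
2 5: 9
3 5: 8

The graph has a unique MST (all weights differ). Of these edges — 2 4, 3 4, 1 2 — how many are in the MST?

2

Kruskal: consider edges lightest-first.
3 4 (2): add. Components now {1} {2} {3,4} {5}
1 2 (4): add. Components now {1,2} {3,4} {5}
1 5 (5): add. Components now {1,2,5} {3,4}
1 4 (6): add. Components now {1,2,3,4,5}
MST edge set: {3 4, 1 2, 1 5, 1 4}.
Of the listed edges, {3 4, 1 2} are in the MST → 2.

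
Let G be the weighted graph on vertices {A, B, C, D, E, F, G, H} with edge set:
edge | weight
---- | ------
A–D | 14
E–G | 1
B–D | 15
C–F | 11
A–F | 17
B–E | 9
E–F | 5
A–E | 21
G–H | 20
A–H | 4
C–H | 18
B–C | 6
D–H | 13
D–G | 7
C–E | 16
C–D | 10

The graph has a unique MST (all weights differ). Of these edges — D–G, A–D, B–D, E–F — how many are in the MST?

2

Sort edges by weight, then run Kruskal:
E–G (1): add — endpoints in different components.
A–H (4): add — endpoints in different components.
E–F (5): add — endpoints in different components.
B–C (6): add — endpoints in different components.
D–G (7): add — endpoints in different components.
B–E (9): add — endpoints in different components.
C–D (10): skip — C and D already connected.
C–F (11): skip — C and F already connected.
D–H (13): add — endpoints in different components.
MST edge set: {E–G, A–H, E–F, B–C, D–G, B–E, D–H}.
Of the listed edges, {D–G, E–F} are in the MST → 2.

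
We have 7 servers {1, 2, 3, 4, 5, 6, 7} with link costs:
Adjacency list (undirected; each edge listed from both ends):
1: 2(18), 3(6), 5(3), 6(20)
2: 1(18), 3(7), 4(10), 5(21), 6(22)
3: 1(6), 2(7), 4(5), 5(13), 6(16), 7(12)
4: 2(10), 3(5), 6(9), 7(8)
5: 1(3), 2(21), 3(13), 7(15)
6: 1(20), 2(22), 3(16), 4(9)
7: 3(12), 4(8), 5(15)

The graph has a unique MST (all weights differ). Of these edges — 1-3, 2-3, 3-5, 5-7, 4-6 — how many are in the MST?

3

Kruskal: consider edges lightest-first.
1-5 (3): add — endpoints in different components.
3-4 (5): add — endpoints in different components.
1-3 (6): add — endpoints in different components.
2-3 (7): add — endpoints in different components.
4-7 (8): add — endpoints in different components.
4-6 (9): add — endpoints in different components.
MST edge set: {1-5, 3-4, 1-3, 2-3, 4-7, 4-6}.
Of the listed edges, {1-3, 2-3, 4-6} are in the MST → 3.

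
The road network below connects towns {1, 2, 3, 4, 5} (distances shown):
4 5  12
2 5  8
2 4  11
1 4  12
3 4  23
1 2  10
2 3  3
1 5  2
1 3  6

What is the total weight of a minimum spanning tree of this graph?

22

Prim, starting at 5.
Step 1: frontier [1 5 2, 2 5 8, 4 5 12] → take 1 5 (2); add 1.
Step 2: frontier [1 3 6, 1 2 10, 1 4 12, 2 5 8, 4 5 12] → take 1 3 (6); add 3.
Step 3: frontier [1 2 10, 1 4 12, 2 3 3, 3 4 23, 2 5 8, 4 5 12] → take 2 3 (3); add 2.
Step 4: frontier [1 4 12, 2 4 11, 3 4 23, 4 5 12] → take 2 4 (11); add 4.
MST edges: 1 5, 1 3, 2 3, 2 4; total weight 2+6+3+11 = 22.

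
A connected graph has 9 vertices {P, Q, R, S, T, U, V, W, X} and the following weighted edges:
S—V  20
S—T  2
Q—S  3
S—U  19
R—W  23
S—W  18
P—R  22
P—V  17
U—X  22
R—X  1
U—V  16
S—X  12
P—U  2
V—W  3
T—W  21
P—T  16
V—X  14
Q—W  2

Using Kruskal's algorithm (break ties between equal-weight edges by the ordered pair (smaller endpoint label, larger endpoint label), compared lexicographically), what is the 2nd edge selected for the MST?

Kruskal: consider edges lightest-first.
R—X (1): add — endpoints in different components.
P—U (2): add — endpoints in different components.
Q—W (2): add — endpoints in different components.
S—T (2): add — endpoints in different components.
Q—S (3): add — endpoints in different components.
V—W (3): add — endpoints in different components.
S—X (12): add — endpoints in different components.
V—X (14): skip — V and X already connected.
P—T (16): add — endpoints in different components.
The 2nd edge added is P—U.

P-U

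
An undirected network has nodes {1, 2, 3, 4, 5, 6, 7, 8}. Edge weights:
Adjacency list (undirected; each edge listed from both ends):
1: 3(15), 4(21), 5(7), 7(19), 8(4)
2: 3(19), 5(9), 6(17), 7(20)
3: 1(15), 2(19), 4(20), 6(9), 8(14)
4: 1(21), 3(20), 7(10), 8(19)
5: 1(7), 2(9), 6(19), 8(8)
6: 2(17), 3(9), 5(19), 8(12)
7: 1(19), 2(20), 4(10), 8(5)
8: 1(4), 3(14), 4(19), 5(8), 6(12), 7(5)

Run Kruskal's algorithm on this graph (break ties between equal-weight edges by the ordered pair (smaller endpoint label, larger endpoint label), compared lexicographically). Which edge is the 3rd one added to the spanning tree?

1-5

Kruskal's algorithm — process edges by increasing weight (ties by edge label):
1–8 (4): add — endpoints in different components.
7–8 (5): add — endpoints in different components.
1–5 (7): add — endpoints in different components.
5–8 (8): skip — 5 and 8 already connected.
2–5 (9): add — endpoints in different components.
3–6 (9): add — endpoints in different components.
4–7 (10): add — endpoints in different components.
6–8 (12): add — endpoints in different components.
The 3rd edge added is 1–5.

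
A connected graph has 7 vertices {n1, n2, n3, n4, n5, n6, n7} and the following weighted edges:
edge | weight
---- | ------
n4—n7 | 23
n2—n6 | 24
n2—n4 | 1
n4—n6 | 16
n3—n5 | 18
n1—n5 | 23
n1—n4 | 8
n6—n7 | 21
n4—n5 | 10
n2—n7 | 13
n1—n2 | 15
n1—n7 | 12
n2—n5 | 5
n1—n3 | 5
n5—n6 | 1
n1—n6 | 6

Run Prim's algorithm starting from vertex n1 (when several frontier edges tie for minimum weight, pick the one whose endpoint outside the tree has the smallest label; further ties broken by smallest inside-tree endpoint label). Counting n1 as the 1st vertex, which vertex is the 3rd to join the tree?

n6

Grow the tree from n1 using Prim:
Step 1: cheapest edge leaving the tree is n1—n3 (5); add n3.
Step 2: cheapest edge leaving the tree is n1—n6 (6); add n6.
Step 3: cheapest edge leaving the tree is n5—n6 (1); add n5.
Step 4: cheapest edge leaving the tree is n2—n5 (5); add n2.
Step 5: cheapest edge leaving the tree is n2—n4 (1); add n4.
Step 6: cheapest edge leaving the tree is n1—n7 (12); add n7.
Vertex order: n1, n3, n6, n5, n2, n4, n7. The 3rd vertex is n6.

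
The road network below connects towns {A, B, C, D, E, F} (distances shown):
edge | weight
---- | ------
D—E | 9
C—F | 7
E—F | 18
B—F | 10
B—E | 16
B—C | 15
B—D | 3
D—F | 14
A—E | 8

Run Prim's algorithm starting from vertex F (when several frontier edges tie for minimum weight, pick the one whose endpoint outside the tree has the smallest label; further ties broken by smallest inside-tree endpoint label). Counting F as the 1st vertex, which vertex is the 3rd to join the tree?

Prim, starting at F.
Step 1: cheapest edge leaving the tree is C—F (7); add C.
Step 2: cheapest edge leaving the tree is B—F (10); add B.
Step 3: cheapest edge leaving the tree is B—D (3); add D.
Step 4: cheapest edge leaving the tree is D—E (9); add E.
Step 5: cheapest edge leaving the tree is A—E (8); add A.
Vertex order: F, C, B, D, E, A. The 3rd vertex is B.

B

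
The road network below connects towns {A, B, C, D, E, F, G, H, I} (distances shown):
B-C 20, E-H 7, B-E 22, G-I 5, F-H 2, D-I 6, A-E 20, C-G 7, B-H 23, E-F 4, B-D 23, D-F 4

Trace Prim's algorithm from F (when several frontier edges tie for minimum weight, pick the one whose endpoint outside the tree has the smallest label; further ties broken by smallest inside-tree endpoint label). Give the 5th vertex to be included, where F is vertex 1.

Prim, starting at F.
Step 1: frontier [F-H 2, D-F 4, E-F 4] → take F-H (2); add H.
Step 2: frontier [D-F 4, E-F 4, E-H 7, B-H 23] → take D-F (4); add D.
Step 3: frontier [D-I 6, B-D 23, E-F 4, E-H 7, B-H 23] → take E-F (4); add E.
Step 4: frontier [D-I 6, B-D 23, A-E 20, B-E 22, B-H 23] → take D-I (6); add I.
Step 5: frontier [B-D 23, A-E 20, B-E 22, B-H 23, G-I 5] → take G-I (5); add G.
Step 6: frontier [B-D 23, A-E 20, B-E 22, C-G 7, B-H 23] → take C-G (7); add C.
Step 7: frontier [B-C 20, B-D 23, A-E 20, B-E 22, B-H 23] → take A-E (20); add A.
Step 8: frontier [B-C 20, B-D 23, B-E 22, B-H 23] → take B-C (20); add B.
Vertex order: F, H, D, E, I, G, C, A, B. The 5th vertex is I.

I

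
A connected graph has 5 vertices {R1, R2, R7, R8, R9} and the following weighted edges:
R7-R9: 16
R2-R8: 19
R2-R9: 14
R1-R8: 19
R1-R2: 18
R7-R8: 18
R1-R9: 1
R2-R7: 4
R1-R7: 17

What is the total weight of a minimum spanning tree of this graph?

Kruskal: consider edges lightest-first.
R1-R9 (1): add. Components now {R1,R9} {R7} {R8} {R2}
R2-R7 (4): add. Components now {R1,R9} {R2,R7} {R8}
R2-R9 (14): add. Components now {R1,R2,R7,R9} {R8}
R7-R9 (16): skip — R9 and R7 already connected.
R1-R7 (17): skip — R1 and R7 already connected.
R1-R2 (18): skip — R1 and R2 already connected.
R7-R8 (18): add. Components now {R1,R2,R7,R8,R9}
MST edges: R1-R9, R2-R7, R2-R9, R7-R8; total weight 1+4+14+18 = 37.

37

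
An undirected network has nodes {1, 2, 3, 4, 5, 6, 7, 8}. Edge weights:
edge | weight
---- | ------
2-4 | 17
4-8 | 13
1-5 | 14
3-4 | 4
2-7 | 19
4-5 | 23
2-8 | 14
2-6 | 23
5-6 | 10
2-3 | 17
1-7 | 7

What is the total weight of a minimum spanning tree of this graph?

Grow the tree from 1 using Prim:
Step 1: frontier [1-7 7, 1-5 14] → take 1-7 (7); add 7.
Step 2: frontier [1-5 14, 2-7 19] → take 1-5 (14); add 5.
Step 3: frontier [5-6 10, 4-5 23, 2-7 19] → take 5-6 (10); add 6.
Step 4: frontier [4-5 23, 2-6 23, 2-7 19] → take 2-7 (19); add 2.
Step 5: frontier [2-8 14, 2-3 17, 2-4 17, 4-5 23] → take 2-8 (14); add 8.
Step 6: frontier [2-3 17, 2-4 17, 4-5 23, 4-8 13] → take 4-8 (13); add 4.
Step 7: frontier [2-3 17, 3-4 4] → take 3-4 (4); add 3.
MST edges: 1-7, 1-5, 5-6, 2-7, 2-8, 4-8, 3-4; total weight 7+14+10+19+14+13+4 = 81.

81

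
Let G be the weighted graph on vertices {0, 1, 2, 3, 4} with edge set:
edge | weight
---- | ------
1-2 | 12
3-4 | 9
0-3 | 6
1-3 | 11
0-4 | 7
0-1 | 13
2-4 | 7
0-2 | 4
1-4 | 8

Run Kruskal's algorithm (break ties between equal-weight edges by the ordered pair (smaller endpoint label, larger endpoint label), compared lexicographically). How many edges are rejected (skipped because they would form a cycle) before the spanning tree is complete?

Kruskal's algorithm — process edges by increasing weight (ties by edge label):
0-2 (4): add. Components now {0,2} {1} {3} {4}
0-3 (6): add. Components now {0,2,3} {1} {4}
0-4 (7): add. Components now {0,2,3,4} {1}
2-4 (7): skip — 2 and 4 already connected.
1-4 (8): add. Components now {0,1,2,3,4}
Edges rejected before the tree was complete: 1.

1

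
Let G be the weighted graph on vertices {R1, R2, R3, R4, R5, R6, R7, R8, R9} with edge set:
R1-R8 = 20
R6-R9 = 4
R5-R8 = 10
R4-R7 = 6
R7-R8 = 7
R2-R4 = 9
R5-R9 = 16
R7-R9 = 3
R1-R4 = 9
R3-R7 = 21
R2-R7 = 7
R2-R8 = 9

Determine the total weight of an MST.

67

Kruskal's algorithm — process edges by increasing weight (ties by edge label):
R7-R9 (3): add — endpoints in different components.
R6-R9 (4): add — endpoints in different components.
R4-R7 (6): add — endpoints in different components.
R2-R7 (7): add — endpoints in different components.
R7-R8 (7): add — endpoints in different components.
R1-R4 (9): add — endpoints in different components.
R2-R4 (9): skip — R4 and R2 already connected.
R2-R8 (9): skip — R2 and R8 already connected.
R5-R8 (10): add — endpoints in different components.
R5-R9 (16): skip — R5 and R9 already connected.
R1-R8 (20): skip — R1 and R8 already connected.
R3-R7 (21): add — endpoints in different components.
MST edges: R7-R9, R6-R9, R4-R7, R2-R7, R7-R8, R1-R4, R5-R8, R3-R7; total weight 3+4+6+7+7+9+10+21 = 67.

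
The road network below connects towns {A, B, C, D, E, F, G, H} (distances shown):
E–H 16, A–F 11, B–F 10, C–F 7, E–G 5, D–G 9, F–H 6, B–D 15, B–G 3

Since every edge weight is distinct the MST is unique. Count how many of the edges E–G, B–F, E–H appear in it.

2

Kruskal: consider edges lightest-first.
B–G (3): add — endpoints in different components.
E–G (5): add — endpoints in different components.
F–H (6): add — endpoints in different components.
C–F (7): add — endpoints in different components.
D–G (9): add — endpoints in different components.
B–F (10): add — endpoints in different components.
A–F (11): add — endpoints in different components.
MST edge set: {B–G, E–G, F–H, C–F, D–G, B–F, A–F}.
Of the listed edges, {E–G, B–F} are in the MST → 2.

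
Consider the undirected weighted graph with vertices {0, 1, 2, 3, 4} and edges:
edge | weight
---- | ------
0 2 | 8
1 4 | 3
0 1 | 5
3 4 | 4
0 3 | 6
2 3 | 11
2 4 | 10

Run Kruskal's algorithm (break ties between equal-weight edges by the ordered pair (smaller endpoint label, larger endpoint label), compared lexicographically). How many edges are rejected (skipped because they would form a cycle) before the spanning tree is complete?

1

Kruskal's algorithm — process edges by increasing weight (ties by edge label):
1 4 (3): add. Components now {0} {1,4} {2} {3}
3 4 (4): add. Components now {0} {1,3,4} {2}
0 1 (5): add. Components now {0,1,3,4} {2}
0 3 (6): skip — 0 and 3 already connected.
0 2 (8): add. Components now {0,1,2,3,4}
Edges rejected before the tree was complete: 1.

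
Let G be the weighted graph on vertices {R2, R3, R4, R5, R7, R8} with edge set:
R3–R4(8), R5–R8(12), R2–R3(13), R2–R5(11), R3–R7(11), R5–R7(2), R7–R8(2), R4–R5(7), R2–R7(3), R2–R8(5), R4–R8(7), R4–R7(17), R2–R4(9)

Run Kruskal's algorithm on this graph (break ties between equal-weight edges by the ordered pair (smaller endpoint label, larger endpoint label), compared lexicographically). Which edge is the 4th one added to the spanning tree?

Kruskal: consider edges lightest-first.
R5–R7 (2): add — endpoints in different components.
R7–R8 (2): add — endpoints in different components.
R2–R7 (3): add — endpoints in different components.
R2–R8 (5): skip — R8 and R2 already connected.
R4–R5 (7): add — endpoints in different components.
R4–R8 (7): skip — R8 and R4 already connected.
R3–R4 (8): add — endpoints in different components.
The 4th edge added is R4–R5.

R4-R5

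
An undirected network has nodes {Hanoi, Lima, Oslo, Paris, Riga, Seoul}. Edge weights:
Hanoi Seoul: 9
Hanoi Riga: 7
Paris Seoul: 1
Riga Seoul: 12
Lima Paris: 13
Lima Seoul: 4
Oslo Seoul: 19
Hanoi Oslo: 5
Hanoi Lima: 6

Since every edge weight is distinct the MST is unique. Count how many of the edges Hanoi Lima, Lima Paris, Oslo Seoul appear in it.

1

Kruskal's algorithm — process edges by increasing weight (ties by edge label):
Paris Seoul (1): add — endpoints in different components.
Lima Seoul (4): add — endpoints in different components.
Hanoi Oslo (5): add — endpoints in different components.
Hanoi Lima (6): add — endpoints in different components.
Hanoi Riga (7): add — endpoints in different components.
MST edge set: {Paris Seoul, Lima Seoul, Hanoi Oslo, Hanoi Lima, Hanoi Riga}.
Of the listed edges, {Hanoi Lima} are in the MST → 1.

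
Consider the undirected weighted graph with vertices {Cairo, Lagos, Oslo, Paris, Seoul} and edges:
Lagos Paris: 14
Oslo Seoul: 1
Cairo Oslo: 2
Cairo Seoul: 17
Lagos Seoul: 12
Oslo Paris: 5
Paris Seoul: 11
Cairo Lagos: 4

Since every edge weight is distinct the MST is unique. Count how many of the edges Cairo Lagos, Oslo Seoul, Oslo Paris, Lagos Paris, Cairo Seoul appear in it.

Sort edges by weight, then run Kruskal:
Oslo Seoul (1): add. Components now {Cairo} {Oslo,Seoul} {Paris} {Lagos}
Cairo Oslo (2): add. Components now {Cairo,Oslo,Seoul} {Paris} {Lagos}
Cairo Lagos (4): add. Components now {Cairo,Lagos,Oslo,Seoul} {Paris}
Oslo Paris (5): add. Components now {Cairo,Lagos,Oslo,Paris,Seoul}
MST edge set: {Oslo Seoul, Cairo Oslo, Cairo Lagos, Oslo Paris}.
Of the listed edges, {Cairo Lagos, Oslo Seoul, Oslo Paris} are in the MST → 3.

3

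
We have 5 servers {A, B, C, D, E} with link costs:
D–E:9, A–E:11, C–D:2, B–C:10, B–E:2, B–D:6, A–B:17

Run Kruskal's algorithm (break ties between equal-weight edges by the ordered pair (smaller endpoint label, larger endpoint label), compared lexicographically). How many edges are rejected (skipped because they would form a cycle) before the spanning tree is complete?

2

Kruskal's algorithm — process edges by increasing weight (ties by edge label):
B–E (2): add. Components now {A} {B,E} {C} {D}
C–D (2): add. Components now {A} {B,E} {C,D}
B–D (6): add. Components now {A} {B,C,D,E}
D–E (9): skip — D and E already connected.
B–C (10): skip — B and C already connected.
A–E (11): add. Components now {A,B,C,D,E}
Edges rejected before the tree was complete: 2.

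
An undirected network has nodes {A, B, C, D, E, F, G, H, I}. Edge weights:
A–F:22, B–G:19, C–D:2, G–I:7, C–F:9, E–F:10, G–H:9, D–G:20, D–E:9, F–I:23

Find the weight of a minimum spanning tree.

Prim's algorithm from F:
Step 1: frontier [C–F 9, E–F 10, A–F 22, F–I 23] → take C–F (9); add C.
Step 2: frontier [C–D 2, E–F 10, A–F 22, F–I 23] → take C–D (2); add D.
Step 3: frontier [D–E 9, D–G 20, E–F 10, A–F 22, F–I 23] → take D–E (9); add E.
Step 4: frontier [D–G 20, A–F 22, F–I 23] → take D–G (20); add G.
Step 5: frontier [A–F 22, F–I 23, G–I 7, G–H 9, B–G 19] → take G–I (7); add I.
Step 6: frontier [A–F 22, G–H 9, B–G 19] → take G–H (9); add H.
Step 7: frontier [A–F 22, B–G 19] → take B–G (19); add B.
Step 8: frontier [A–F 22] → take A–F (22); add A.
MST edges: C–F, C–D, D–E, D–G, G–I, G–H, B–G, A–F; total weight 9+2+9+20+7+9+19+22 = 97.

97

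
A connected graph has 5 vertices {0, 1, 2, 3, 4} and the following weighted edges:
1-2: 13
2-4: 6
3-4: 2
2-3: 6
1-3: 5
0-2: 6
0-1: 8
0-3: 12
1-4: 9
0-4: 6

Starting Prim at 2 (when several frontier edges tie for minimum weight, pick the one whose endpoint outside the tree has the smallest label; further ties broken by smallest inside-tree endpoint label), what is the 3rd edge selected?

Prim's algorithm from 2:
Step 1: cheapest edge leaving the tree is 0-2 (6); add 0.
Step 2: cheapest edge leaving the tree is 2-3 (6); add 3.
Step 3: cheapest edge leaving the tree is 3-4 (2); add 4.
Step 4: cheapest edge leaving the tree is 1-3 (5); add 1.
The 3rd edge added is 3-4.

3-4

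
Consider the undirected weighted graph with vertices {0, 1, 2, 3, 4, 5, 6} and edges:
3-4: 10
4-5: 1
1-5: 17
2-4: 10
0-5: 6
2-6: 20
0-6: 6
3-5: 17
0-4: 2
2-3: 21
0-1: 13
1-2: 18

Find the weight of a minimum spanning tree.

42

Prim, starting at 0.
Step 1: cheapest edge leaving the tree is 0-4 (2); add 4.
Step 2: cheapest edge leaving the tree is 4-5 (1); add 5.
Step 3: cheapest edge leaving the tree is 0-6 (6); add 6.
Step 4: cheapest edge leaving the tree is 2-4 (10); add 2.
Step 5: cheapest edge leaving the tree is 3-4 (10); add 3.
Step 6: cheapest edge leaving the tree is 0-1 (13); add 1.
MST edges: 0-4, 4-5, 0-6, 2-4, 3-4, 0-1; total weight 2+1+6+10+10+13 = 42.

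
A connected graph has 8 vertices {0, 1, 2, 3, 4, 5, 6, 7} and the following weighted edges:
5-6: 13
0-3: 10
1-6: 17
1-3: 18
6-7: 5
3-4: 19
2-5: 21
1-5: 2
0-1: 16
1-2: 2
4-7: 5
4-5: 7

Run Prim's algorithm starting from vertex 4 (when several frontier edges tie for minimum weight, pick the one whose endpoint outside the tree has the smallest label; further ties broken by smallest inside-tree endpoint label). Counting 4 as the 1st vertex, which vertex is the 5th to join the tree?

1

Prim, starting at 4.
Step 1: frontier [4-7 5, 4-5 7, 3-4 19] → take 4-7 (5); add 7.
Step 2: frontier [4-5 7, 3-4 19, 6-7 5] → take 6-7 (5); add 6.
Step 3: frontier [4-5 7, 3-4 19, 5-6 13, 1-6 17] → take 4-5 (7); add 5.
Step 4: frontier [3-4 19, 1-5 2, 2-5 21, 1-6 17] → take 1-5 (2); add 1.
Step 5: frontier [1-2 2, 0-1 16, 1-3 18, 3-4 19, 2-5 21] → take 1-2 (2); add 2.
Step 6: frontier [0-1 16, 1-3 18, 3-4 19] → take 0-1 (16); add 0.
Step 7: frontier [0-3 10, 1-3 18, 3-4 19] → take 0-3 (10); add 3.
Vertex order: 4, 7, 6, 5, 1, 2, 0, 3. The 5th vertex is 1.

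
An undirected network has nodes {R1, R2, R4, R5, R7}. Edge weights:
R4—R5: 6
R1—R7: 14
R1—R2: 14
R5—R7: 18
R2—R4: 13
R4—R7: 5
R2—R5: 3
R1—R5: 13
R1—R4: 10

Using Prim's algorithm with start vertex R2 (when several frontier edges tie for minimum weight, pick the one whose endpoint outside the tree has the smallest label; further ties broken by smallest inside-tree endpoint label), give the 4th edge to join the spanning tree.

R1-R4

Prim, starting at R2.
Step 1: frontier [R2—R5 3, R2—R4 13, R1—R2 14] → take R2—R5 (3); add R5.
Step 2: frontier [R2—R4 13, R1—R2 14, R4—R5 6, R1—R5 13, R5—R7 18] → take R4—R5 (6); add R4.
Step 3: frontier [R1—R2 14, R4—R7 5, R1—R4 10, R1—R5 13, R5—R7 18] → take R4—R7 (5); add R7.
Step 4: frontier [R1—R2 14, R1—R4 10, R1—R5 13, R1—R7 14] → take R1—R4 (10); add R1.
The 4th edge added is R1—R4.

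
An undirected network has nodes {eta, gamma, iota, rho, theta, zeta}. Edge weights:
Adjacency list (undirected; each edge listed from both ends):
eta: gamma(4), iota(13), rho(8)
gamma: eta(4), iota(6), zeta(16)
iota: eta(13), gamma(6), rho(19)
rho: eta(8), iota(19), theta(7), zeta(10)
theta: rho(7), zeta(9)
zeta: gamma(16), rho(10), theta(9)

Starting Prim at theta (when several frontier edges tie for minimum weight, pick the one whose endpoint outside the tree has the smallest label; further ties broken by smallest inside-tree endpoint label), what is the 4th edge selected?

Prim's algorithm from theta:
Step 1: cheapest edge leaving the tree is rho-theta (7); add rho.
Step 2: cheapest edge leaving the tree is eta-rho (8); add eta.
Step 3: cheapest edge leaving the tree is eta-gamma (4); add gamma.
Step 4: cheapest edge leaving the tree is gamma-iota (6); add iota.
Step 5: cheapest edge leaving the tree is theta-zeta (9); add zeta.
The 4th edge added is gamma-iota.

gamma-iota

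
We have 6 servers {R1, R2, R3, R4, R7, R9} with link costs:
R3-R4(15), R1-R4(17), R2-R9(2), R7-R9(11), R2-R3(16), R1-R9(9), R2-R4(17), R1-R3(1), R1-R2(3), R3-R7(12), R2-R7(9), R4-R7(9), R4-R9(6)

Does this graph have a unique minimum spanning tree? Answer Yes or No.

Sort edges by weight, then run Kruskal:
R1-R3 (1): add — endpoints in different components.
R2-R9 (2): add — endpoints in different components.
R1-R2 (3): add — endpoints in different components.
R4-R9 (6): add — endpoints in different components.
R1-R9 (9): skip — R9 and R1 already connected.
R2-R7 (9): add — endpoints in different components.
Non-tree edge R4-R7 has weight 9, equal to the heaviest edge on its tree cycle — swapping gives another MST of the same weight. Not unique.

No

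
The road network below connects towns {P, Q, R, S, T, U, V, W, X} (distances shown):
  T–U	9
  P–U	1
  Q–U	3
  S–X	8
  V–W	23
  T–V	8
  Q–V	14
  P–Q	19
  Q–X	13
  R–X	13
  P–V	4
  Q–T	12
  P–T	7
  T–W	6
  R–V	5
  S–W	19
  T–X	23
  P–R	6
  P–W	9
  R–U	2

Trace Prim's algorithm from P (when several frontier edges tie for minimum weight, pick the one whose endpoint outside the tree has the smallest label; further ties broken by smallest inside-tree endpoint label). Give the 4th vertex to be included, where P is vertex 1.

Q

Prim, starting at P.
Step 1: cheapest edge leaving the tree is P–U (1); add U.
Step 2: cheapest edge leaving the tree is R–U (2); add R.
Step 3: cheapest edge leaving the tree is Q–U (3); add Q.
Step 4: cheapest edge leaving the tree is P–V (4); add V.
Step 5: cheapest edge leaving the tree is P–T (7); add T.
Step 6: cheapest edge leaving the tree is T–W (6); add W.
Step 7: cheapest edge leaving the tree is Q–X (13); add X.
Step 8: cheapest edge leaving the tree is S–X (8); add S.
Vertex order: P, U, R, Q, V, T, W, X, S. The 4th vertex is Q.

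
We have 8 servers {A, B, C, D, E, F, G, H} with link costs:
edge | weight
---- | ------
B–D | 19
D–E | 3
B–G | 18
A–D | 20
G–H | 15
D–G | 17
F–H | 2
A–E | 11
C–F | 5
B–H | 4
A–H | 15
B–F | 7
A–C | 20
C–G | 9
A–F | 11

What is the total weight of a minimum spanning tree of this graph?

45

Sort edges by weight, then run Kruskal:
F–H (2): add — endpoints in different components.
D–E (3): add — endpoints in different components.
B–H (4): add — endpoints in different components.
C–F (5): add — endpoints in different components.
B–F (7): skip — B and F already connected.
C–G (9): add — endpoints in different components.
A–E (11): add — endpoints in different components.
A–F (11): add — endpoints in different components.
MST edges: F–H, D–E, B–H, C–F, C–G, A–E, A–F; total weight 2+3+4+5+9+11+11 = 45.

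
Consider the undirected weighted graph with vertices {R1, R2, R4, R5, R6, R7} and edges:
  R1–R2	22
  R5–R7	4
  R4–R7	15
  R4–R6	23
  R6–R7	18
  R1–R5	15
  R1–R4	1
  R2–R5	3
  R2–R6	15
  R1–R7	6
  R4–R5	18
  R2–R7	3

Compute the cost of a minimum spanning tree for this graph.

28

Kruskal's algorithm — process edges by increasing weight (ties by edge label):
R1–R4 (1): add — endpoints in different components.
R2–R5 (3): add — endpoints in different components.
R2–R7 (3): add — endpoints in different components.
R5–R7 (4): skip — R5 and R7 already connected.
R1–R7 (6): add — endpoints in different components.
R1–R5 (15): skip — R1 and R5 already connected.
R2–R6 (15): add — endpoints in different components.
MST edges: R1–R4, R2–R5, R2–R7, R1–R7, R2–R6; total weight 1+3+3+6+15 = 28.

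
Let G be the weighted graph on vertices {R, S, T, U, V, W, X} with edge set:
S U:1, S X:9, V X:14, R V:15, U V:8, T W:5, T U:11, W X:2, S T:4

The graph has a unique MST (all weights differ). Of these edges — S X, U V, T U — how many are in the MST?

1

Kruskal: consider edges lightest-first.
S U (1): add — endpoints in different components.
W X (2): add — endpoints in different components.
S T (4): add — endpoints in different components.
T W (5): add — endpoints in different components.
U V (8): add — endpoints in different components.
S X (9): skip — X and S already connected.
T U (11): skip — T and U already connected.
V X (14): skip — X and V already connected.
R V (15): add — endpoints in different components.
MST edge set: {S U, W X, S T, T W, U V, R V}.
Of the listed edges, {U V} are in the MST → 1.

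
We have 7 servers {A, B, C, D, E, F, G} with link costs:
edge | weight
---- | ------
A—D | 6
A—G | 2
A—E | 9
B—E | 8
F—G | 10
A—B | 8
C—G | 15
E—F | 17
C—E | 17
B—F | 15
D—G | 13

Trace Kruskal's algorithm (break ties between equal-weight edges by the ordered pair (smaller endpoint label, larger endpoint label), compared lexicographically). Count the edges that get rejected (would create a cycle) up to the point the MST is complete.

Kruskal's algorithm — process edges by increasing weight (ties by edge label):
A—G (2): add — endpoints in different components.
A—D (6): add — endpoints in different components.
A—B (8): add — endpoints in different components.
B—E (8): add — endpoints in different components.
A—E (9): skip — A and E already connected.
F—G (10): add — endpoints in different components.
D—G (13): skip — D and G already connected.
B—F (15): skip — B and F already connected.
C—G (15): add — endpoints in different components.
Edges rejected before the tree was complete: 3.

3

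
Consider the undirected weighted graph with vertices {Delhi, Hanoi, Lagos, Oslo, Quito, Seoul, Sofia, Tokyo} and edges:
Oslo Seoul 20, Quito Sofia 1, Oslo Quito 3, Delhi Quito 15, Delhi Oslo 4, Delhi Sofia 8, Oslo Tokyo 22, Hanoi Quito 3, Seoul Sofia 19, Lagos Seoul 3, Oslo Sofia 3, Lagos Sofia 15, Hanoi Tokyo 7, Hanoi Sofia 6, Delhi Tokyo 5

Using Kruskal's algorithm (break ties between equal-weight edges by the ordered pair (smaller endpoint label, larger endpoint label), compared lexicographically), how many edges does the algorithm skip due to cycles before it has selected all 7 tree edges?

5

Kruskal's algorithm — process edges by increasing weight (ties by edge label):
Quito Sofia (1): add — endpoints in different components.
Hanoi Quito (3): add — endpoints in different components.
Lagos Seoul (3): add — endpoints in different components.
Oslo Quito (3): add — endpoints in different components.
Oslo Sofia (3): skip — Sofia and Oslo already connected.
Delhi Oslo (4): add — endpoints in different components.
Delhi Tokyo (5): add — endpoints in different components.
Hanoi Sofia (6): skip — Sofia and Hanoi already connected.
Hanoi Tokyo (7): skip — Tokyo and Hanoi already connected.
Delhi Sofia (8): skip — Delhi and Sofia already connected.
Delhi Quito (15): skip — Delhi and Quito already connected.
Lagos Sofia (15): add — endpoints in different components.
Edges rejected before the tree was complete: 5.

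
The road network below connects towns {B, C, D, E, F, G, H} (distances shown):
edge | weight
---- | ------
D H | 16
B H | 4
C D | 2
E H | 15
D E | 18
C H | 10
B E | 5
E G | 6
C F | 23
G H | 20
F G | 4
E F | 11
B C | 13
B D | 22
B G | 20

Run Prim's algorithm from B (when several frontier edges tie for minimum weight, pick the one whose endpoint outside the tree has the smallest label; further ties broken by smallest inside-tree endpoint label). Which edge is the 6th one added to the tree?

Prim, starting at B.
Step 1: cheapest edge leaving the tree is B H (4); add H.
Step 2: cheapest edge leaving the tree is B E (5); add E.
Step 3: cheapest edge leaving the tree is E G (6); add G.
Step 4: cheapest edge leaving the tree is F G (4); add F.
Step 5: cheapest edge leaving the tree is C H (10); add C.
Step 6: cheapest edge leaving the tree is C D (2); add D.
The 6th edge added is C D.

C-D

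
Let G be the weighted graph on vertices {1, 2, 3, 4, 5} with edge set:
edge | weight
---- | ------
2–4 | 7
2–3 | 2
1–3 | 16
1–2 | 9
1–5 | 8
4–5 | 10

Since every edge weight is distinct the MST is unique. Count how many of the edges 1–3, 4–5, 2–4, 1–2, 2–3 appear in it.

Sort edges by weight, then run Kruskal:
2–3 (2): add. Components now {1} {2,3} {4} {5}
2–4 (7): add. Components now {1} {2,3,4} {5}
1–5 (8): add. Components now {1,5} {2,3,4}
1–2 (9): add. Components now {1,2,3,4,5}
MST edge set: {2–3, 2–4, 1–5, 1–2}.
Of the listed edges, {2–4, 1–2, 2–3} are in the MST → 3.

3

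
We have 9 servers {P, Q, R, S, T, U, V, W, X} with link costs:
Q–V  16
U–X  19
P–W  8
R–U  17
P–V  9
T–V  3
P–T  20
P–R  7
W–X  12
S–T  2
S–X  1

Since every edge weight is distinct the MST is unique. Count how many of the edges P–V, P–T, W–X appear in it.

1

Sort edges by weight, then run Kruskal:
S–X (1): add — endpoints in different components.
S–T (2): add — endpoints in different components.
T–V (3): add — endpoints in different components.
P–R (7): add — endpoints in different components.
P–W (8): add — endpoints in different components.
P–V (9): add — endpoints in different components.
W–X (12): skip — X and W already connected.
Q–V (16): add — endpoints in different components.
R–U (17): add — endpoints in different components.
MST edge set: {S–X, S–T, T–V, P–R, P–W, P–V, Q–V, R–U}.
Of the listed edges, {P–V} are in the MST → 1.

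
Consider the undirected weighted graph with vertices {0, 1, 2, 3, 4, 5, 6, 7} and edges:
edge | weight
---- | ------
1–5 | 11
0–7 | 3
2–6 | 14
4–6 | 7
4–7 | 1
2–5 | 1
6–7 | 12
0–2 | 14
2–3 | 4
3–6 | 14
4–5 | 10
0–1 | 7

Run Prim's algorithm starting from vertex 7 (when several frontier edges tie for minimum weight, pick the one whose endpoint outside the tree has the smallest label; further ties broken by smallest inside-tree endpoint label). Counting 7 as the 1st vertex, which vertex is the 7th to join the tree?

Grow the tree from 7 using Prim:
Step 1: frontier [4–7 1, 0–7 3, 6–7 12] → take 4–7 (1); add 4.
Step 2: frontier [4–6 7, 4–5 10, 0–7 3, 6–7 12] → take 0–7 (3); add 0.
Step 3: frontier [0–1 7, 0–2 14, 4–6 7, 4–5 10, 6–7 12] → take 0–1 (7); add 1.
Step 4: frontier [0–2 14, 1–5 11, 4–6 7, 4–5 10, 6–7 12] → take 4–6 (7); add 6.
Step 5: frontier [0–2 14, 1–5 11, 4–5 10, 2–6 14, 3–6 14] → take 4–5 (10); add 5.
Step 6: frontier [0–2 14, 2–5 1, 2–6 14, 3–6 14] → take 2–5 (1); add 2.
Step 7: frontier [2–3 4, 3–6 14] → take 2–3 (4); add 3.
Vertex order: 7, 4, 0, 1, 6, 5, 2, 3. The 7th vertex is 2.

2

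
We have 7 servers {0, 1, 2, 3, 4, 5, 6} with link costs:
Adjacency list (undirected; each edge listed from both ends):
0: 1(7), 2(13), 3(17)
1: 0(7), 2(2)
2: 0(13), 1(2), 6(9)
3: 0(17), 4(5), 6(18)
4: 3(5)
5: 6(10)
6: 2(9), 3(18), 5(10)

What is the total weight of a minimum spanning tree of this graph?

50

Kruskal: consider edges lightest-first.
1–2 (2): add. Components now {0} {1,2} {3} {4} {5} {6}
3–4 (5): add. Components now {0} {1,2} {3,4} {5} {6}
0–1 (7): add. Components now {0,1,2} {3,4} {5} {6}
2–6 (9): add. Components now {0,1,2,6} {3,4} {5}
5–6 (10): add. Components now {0,1,2,5,6} {3,4}
0–2 (13): skip — 0 and 2 already connected.
0–3 (17): add. Components now {0,1,2,3,4,5,6}
MST edges: 1–2, 3–4, 0–1, 2–6, 5–6, 0–3; total weight 2+5+7+9+10+17 = 50.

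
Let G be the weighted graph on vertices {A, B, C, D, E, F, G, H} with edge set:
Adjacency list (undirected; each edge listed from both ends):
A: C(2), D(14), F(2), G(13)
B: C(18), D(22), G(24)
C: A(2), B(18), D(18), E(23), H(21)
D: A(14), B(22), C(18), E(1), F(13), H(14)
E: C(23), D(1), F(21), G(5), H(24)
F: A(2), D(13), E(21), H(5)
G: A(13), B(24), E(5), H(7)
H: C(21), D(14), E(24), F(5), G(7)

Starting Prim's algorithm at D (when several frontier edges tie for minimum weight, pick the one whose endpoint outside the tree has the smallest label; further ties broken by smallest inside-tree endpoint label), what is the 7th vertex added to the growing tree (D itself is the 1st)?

C

Prim's algorithm from D:
Step 1: cheapest edge leaving the tree is D E (1); add E.
Step 2: cheapest edge leaving the tree is E G (5); add G.
Step 3: cheapest edge leaving the tree is G H (7); add H.
Step 4: cheapest edge leaving the tree is F H (5); add F.
Step 5: cheapest edge leaving the tree is A F (2); add A.
Step 6: cheapest edge leaving the tree is A C (2); add C.
Step 7: cheapest edge leaving the tree is B C (18); add B.
Vertex order: D, E, G, H, F, A, C, B. The 7th vertex is C.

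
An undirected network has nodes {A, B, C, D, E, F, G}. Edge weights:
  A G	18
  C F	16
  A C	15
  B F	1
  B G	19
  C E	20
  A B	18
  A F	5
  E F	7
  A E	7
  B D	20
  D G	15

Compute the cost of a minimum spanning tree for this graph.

61

Grow the tree from C using Prim:
Step 1: cheapest edge leaving the tree is A C (15); add A.
Step 2: cheapest edge leaving the tree is A F (5); add F.
Step 3: cheapest edge leaving the tree is B F (1); add B.
Step 4: cheapest edge leaving the tree is A E (7); add E.
Step 5: cheapest edge leaving the tree is A G (18); add G.
Step 6: cheapest edge leaving the tree is D G (15); add D.
MST edges: A C, A F, B F, A E, A G, D G; total weight 15+5+1+7+18+15 = 61.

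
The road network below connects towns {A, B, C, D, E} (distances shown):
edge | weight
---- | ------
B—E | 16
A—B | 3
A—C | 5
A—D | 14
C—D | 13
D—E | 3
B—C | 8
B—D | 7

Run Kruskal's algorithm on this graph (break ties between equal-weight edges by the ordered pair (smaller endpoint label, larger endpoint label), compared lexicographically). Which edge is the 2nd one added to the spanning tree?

Kruskal: consider edges lightest-first.
A—B (3): add. Components now {A,B} {C} {D} {E}
D—E (3): add. Components now {A,B} {C} {D,E}
A—C (5): add. Components now {A,B,C} {D,E}
B—D (7): add. Components now {A,B,C,D,E}
The 2nd edge added is D—E.

D-E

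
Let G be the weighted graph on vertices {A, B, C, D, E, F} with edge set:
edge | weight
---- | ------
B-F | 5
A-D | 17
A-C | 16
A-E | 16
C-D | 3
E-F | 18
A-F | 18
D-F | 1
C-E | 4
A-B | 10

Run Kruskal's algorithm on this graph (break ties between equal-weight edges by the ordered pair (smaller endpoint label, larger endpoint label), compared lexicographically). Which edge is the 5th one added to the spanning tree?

Kruskal's algorithm — process edges by increasing weight (ties by edge label):
D-F (1): add — endpoints in different components.
C-D (3): add — endpoints in different components.
C-E (4): add — endpoints in different components.
B-F (5): add — endpoints in different components.
A-B (10): add — endpoints in different components.
The 5th edge added is A-B.

A-B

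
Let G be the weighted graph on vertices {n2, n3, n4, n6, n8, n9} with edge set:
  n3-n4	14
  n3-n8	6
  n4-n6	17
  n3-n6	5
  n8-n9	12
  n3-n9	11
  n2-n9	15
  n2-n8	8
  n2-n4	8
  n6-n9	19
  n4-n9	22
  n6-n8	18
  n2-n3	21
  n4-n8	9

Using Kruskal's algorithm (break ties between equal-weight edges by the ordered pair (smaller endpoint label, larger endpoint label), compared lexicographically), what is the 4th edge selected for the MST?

n2-n8

Kruskal's algorithm — process edges by increasing weight (ties by edge label):
n3-n6 (5): add — endpoints in different components.
n3-n8 (6): add — endpoints in different components.
n2-n4 (8): add — endpoints in different components.
n2-n8 (8): add — endpoints in different components.
n4-n8 (9): skip — n8 and n4 already connected.
n3-n9 (11): add — endpoints in different components.
The 4th edge added is n2-n8.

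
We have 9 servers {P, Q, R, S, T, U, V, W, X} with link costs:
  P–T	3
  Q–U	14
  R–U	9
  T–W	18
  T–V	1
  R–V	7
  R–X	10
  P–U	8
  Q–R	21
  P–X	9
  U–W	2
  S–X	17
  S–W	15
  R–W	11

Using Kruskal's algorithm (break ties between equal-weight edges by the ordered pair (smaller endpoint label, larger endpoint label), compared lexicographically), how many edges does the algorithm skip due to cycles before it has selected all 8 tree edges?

3

Kruskal: consider edges lightest-first.
T–V (1): add — endpoints in different components.
U–W (2): add — endpoints in different components.
P–T (3): add — endpoints in different components.
R–V (7): add — endpoints in different components.
P–U (8): add — endpoints in different components.
P–X (9): add — endpoints in different components.
R–U (9): skip — U and R already connected.
R–X (10): skip — R and X already connected.
R–W (11): skip — R and W already connected.
Q–U (14): add — endpoints in different components.
S–W (15): add — endpoints in different components.
Edges rejected before the tree was complete: 3.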